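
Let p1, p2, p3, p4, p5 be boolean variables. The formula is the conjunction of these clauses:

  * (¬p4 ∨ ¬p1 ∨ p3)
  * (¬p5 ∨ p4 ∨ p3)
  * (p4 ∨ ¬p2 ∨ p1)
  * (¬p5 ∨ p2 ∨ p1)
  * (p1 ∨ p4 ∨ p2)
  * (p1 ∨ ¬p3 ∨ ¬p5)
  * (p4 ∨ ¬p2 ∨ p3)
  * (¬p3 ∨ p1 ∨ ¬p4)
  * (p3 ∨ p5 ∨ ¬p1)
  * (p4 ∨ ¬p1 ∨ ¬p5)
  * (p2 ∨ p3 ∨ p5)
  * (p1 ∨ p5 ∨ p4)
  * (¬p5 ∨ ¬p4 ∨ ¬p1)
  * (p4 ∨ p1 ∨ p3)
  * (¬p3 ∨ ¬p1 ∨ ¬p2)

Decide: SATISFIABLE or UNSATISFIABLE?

SATISFIABLE

Branch on p1: take p1 = True.
The remaining clauses are satisfied by p2 = False, p3 = True, p4 = True, p5 = False.
So p1 = T  p2 = F  p3 = T  p4 = T  p5 = F is a satisfying assignment.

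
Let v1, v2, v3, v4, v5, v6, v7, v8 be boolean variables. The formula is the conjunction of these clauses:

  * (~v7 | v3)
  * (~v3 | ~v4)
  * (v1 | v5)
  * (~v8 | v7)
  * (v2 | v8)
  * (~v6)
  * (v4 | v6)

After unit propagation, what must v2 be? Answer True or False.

Unit clause (~v6) sets v6 = False.
(v6 | v4): since v6 = False, the clause reduces to (v4). v4 = True.
From (~v3 | ~v4) and v4 = True: v3 = False.
(v3 | ~v7) with v3 = False leaves only ~v7, so v7 = False.
In (v7 | ~v8), v7 is now false; ~v8 must hold, so v8 = False.
(v8 | v2) with v8 = False leaves only v2, so v2 = True.

True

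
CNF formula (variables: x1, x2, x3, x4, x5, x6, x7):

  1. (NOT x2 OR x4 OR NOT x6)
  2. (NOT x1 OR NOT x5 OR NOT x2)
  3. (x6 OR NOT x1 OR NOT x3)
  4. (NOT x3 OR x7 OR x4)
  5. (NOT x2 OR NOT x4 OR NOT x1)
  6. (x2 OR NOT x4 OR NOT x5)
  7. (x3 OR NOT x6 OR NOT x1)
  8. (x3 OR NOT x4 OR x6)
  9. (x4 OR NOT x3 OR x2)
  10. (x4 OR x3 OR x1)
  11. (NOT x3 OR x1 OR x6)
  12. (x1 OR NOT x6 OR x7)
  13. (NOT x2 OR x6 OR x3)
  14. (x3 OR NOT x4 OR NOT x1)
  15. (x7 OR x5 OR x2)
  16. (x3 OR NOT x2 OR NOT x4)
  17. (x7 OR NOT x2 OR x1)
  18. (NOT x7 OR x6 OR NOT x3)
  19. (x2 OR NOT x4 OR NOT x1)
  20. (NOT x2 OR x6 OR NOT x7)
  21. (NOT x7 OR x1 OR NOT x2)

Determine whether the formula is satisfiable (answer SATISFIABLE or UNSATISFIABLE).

Try x1 = False.
Branch on x2: take x2 = False.
Try x3 = False.
  then x4 is forced to True.
  then x5 is forced to False.
  then x6 is forced to True.
  then x7 is forced to True.
So x1=0, x2=0, x3=0, x4=1, x5=0, x6=1, x7=1 is a satisfying assignment.

SATISFIABLE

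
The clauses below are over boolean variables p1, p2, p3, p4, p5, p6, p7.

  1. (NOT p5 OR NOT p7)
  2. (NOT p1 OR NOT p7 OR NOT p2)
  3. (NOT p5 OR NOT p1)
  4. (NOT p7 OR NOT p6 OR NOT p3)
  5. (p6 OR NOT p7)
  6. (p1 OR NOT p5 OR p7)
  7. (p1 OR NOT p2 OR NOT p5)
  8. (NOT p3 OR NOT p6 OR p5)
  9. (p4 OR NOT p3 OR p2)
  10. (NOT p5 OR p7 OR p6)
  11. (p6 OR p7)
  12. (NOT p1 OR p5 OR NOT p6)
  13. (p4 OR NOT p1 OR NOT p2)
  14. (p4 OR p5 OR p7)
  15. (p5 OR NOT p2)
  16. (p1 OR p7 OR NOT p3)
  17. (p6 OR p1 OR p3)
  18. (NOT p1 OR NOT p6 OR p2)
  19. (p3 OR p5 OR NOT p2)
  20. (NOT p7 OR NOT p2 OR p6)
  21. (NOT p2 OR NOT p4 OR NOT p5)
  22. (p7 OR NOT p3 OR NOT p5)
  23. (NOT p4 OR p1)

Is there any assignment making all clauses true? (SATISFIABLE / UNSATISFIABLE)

SATISFIABLE

Branch on p1: take p1 = False.
  then p4 is forced to False.
Try p2 = False.
  then p3 is forced to False.
  then p6 is forced to True.
Set p5 = False and propagate.
  then p7 is forced to True.
Every clause has at least one true literal under this assignment.
So p1 = F  p2 = F  p3 = F  p4 = F  p5 = F  p6 = T  p7 = T is a satisfying assignment.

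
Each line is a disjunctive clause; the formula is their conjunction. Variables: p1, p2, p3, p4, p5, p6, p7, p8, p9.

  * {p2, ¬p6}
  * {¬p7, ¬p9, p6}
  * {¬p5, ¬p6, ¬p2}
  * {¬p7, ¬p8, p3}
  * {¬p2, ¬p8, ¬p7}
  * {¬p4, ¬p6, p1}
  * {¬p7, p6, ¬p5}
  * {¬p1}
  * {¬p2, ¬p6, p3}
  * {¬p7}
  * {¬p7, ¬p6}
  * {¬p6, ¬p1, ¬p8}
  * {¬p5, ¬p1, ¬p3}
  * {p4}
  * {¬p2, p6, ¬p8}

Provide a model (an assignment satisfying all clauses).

p1 = False  p2 = True  p3 = False  p4 = True  p5 = True  p6 = False  p7 = False  p8 = False  p9 = True

Unit propagation: (¬p1) forces p1 = False.
Unit propagation: (¬p7) forces p7 = False.
Unit propagation: (p4) forces p4 = True.
Unit propagation: (¬p6) forces p6 = False.
p8 occurs only negated in the remaining clauses — set p8 = False.
p2, p3, p5, p9 are now unconstrained; take p2 = True, p3 = False, p5 = True, p9 = True.
Every clause has at least one true literal under this assignment.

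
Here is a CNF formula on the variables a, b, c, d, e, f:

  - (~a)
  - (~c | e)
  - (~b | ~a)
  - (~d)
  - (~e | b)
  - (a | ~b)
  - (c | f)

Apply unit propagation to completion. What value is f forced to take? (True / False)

True

(~a) is a unit clause: a = False.
(~d) is a unit clause: d = False.
From (a | ~b) and a = False: b = False.
From (b | ~e) and b = False: e = False.
(e | ~c): since e = False, the clause reduces to (~c). c = False.
(c | f) with c = False leaves only f, so f = True.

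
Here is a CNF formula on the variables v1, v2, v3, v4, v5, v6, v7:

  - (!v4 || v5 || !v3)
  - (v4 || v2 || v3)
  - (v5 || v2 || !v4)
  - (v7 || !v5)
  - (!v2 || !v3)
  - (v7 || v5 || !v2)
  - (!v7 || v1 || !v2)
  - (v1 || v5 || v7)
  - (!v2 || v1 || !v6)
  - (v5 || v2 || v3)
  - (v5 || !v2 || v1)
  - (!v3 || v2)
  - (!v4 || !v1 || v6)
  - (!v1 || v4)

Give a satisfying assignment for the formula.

v1=F, v2=F, v3=F, v4=T, v5=T, v6=F, v7=T

Set v1 = False and propagate.
Set v2 = False and propagate.
  then v3 is forced to False.
  then v4 is forced to True.
  then v5 is forced to True.
  then v7 is forced to True.
v6 is now unconstrained; take v6 = False.
Every clause has at least one true literal under this assignment.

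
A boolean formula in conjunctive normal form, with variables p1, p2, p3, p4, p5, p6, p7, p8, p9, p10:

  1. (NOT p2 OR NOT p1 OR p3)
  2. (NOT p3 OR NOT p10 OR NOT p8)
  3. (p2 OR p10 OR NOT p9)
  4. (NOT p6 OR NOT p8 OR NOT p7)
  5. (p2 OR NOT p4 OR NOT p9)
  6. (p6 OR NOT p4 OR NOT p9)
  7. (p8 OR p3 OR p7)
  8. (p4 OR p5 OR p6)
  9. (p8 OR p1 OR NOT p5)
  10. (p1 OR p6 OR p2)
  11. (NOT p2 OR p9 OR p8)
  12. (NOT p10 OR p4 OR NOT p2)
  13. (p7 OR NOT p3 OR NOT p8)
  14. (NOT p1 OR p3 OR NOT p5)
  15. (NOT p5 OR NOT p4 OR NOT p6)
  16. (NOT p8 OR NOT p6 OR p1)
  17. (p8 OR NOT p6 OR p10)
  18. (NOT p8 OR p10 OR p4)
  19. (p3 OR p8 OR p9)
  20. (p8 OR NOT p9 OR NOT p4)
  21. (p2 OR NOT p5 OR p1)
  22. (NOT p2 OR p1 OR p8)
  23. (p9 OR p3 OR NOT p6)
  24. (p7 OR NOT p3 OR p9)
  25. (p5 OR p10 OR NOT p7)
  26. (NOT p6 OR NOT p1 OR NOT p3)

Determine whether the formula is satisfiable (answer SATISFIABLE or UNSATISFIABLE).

Set p1 = True and propagate.
Branch on p2: take p2 = False.
The remaining clauses are satisfied by p3 = True, p4 = True, p5 = False, p6 = False, p7 = True, p8 = False, p9 = False, p10 = True.
So p1=T, p2=F, p3=T, p4=T, p5=F, p6=F, p7=T, p8=F, p9=F, p10=T is a satisfying assignment.

SATISFIABLE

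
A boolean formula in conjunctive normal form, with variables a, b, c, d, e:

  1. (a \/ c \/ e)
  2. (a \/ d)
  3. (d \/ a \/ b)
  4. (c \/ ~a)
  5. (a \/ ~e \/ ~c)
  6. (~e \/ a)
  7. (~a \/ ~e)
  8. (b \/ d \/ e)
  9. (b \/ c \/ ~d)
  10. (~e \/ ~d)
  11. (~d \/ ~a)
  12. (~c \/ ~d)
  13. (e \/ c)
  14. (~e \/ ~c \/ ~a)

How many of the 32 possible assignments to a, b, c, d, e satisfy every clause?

1

Satisfying assignments:
  a=1 b=1 c=1 d=0 e=0
That's 1 in total.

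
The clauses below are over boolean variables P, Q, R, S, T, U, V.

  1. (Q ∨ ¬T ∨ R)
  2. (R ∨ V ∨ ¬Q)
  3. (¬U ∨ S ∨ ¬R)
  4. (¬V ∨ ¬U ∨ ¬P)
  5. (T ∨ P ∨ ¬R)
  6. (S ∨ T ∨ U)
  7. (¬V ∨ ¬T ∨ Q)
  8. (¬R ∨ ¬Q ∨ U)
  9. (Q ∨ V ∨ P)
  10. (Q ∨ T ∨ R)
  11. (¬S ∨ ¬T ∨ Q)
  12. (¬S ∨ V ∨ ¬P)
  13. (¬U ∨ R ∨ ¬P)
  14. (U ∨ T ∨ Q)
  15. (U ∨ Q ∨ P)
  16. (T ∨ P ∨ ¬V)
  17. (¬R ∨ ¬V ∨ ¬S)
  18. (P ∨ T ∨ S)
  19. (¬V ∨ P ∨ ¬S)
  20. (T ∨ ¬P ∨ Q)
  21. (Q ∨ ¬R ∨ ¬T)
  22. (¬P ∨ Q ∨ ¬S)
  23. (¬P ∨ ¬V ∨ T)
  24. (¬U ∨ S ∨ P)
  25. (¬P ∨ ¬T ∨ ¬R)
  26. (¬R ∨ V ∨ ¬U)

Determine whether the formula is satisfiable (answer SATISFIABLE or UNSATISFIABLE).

SATISFIABLE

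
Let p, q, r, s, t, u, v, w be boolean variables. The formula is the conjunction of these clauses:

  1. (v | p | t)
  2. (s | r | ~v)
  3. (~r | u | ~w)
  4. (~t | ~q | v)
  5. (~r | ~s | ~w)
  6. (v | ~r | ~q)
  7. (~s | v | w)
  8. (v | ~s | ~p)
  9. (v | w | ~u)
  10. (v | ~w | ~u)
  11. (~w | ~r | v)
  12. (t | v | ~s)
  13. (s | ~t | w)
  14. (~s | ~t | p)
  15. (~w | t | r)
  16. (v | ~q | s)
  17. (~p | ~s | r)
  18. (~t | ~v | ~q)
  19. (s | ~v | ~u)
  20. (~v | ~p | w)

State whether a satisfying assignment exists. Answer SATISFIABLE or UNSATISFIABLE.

SATISFIABLE

Pure literal: q appears only negated; assign q = False.
Try p = False.
Branch on r: take r = False.
Branch on s: take s = True.
  then t is forced to False.
  then v is forced to True.
  then w is forced to False.
u is now unconstrained; take u = True.
So p=F, q=F, r=F, s=T, t=F, u=T, v=T, w=F is a satisfying assignment.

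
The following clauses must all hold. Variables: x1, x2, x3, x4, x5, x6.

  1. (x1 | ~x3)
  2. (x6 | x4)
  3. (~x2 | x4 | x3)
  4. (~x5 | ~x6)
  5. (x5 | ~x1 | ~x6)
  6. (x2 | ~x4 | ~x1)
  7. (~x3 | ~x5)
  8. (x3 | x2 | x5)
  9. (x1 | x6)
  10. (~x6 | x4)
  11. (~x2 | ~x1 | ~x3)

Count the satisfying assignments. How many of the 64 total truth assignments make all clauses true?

3

The models are:
  x1=F x2=T x3=F x4=T x5=F x6=T
  x1=T x2=T x3=F x4=T x5=F x6=F
  x1=T x2=T x3=F x4=T x5=T x6=F
Count: 3.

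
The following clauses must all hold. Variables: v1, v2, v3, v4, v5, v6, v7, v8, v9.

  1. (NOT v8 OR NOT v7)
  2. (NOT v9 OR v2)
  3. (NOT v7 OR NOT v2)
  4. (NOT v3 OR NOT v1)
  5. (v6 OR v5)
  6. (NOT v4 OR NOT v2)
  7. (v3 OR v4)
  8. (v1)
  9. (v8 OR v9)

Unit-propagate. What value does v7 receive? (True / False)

(v1) is a unit clause: v1 = True.
In (NOT v1 OR NOT v3), NOT v1 is now false; NOT v3 must hold, so v3 = False.
(v4 OR v3): since v3 = False, the clause reduces to (v4). v4 = True.
(NOT v4 OR NOT v2): since v4 = True, the clause reduces to (NOT v2). v2 = False.
(v2 OR NOT v9): since v2 = False, the clause reduces to (NOT v9). v9 = False.
(v9 OR v8): since v9 = False, the clause reduces to (v8). v8 = True.
In (NOT v7 OR NOT v8), NOT v8 is now false; NOT v7 must hold, so v7 = False.

False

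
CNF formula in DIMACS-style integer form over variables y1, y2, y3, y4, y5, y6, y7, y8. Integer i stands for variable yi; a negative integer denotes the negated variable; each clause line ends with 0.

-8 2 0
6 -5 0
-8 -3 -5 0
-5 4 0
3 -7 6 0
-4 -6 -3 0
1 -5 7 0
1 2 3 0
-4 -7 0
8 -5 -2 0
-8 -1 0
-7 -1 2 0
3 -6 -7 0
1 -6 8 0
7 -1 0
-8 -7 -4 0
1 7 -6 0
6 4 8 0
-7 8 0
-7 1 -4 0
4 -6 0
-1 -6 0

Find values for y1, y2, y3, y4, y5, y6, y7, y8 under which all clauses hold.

y1=False, y2=True, y3=False, y4=False, y5=False, y6=False, y7=False, y8=True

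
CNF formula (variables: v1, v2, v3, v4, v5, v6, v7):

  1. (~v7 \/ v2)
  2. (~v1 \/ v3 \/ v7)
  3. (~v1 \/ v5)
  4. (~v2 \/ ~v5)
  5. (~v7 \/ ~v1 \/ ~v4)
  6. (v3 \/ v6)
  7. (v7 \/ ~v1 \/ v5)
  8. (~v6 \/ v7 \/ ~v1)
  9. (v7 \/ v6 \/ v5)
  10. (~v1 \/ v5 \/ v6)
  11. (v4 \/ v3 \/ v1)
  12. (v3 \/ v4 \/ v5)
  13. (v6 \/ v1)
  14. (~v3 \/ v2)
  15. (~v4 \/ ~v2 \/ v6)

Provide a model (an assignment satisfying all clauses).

v1=False, v2=False, v3=False, v4=True, v5=False, v6=True, v7=False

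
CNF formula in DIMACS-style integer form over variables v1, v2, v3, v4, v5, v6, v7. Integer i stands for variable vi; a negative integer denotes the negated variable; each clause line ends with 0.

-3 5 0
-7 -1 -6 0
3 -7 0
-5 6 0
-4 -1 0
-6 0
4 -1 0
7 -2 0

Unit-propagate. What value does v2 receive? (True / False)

False

(!v6) stands alone — v6 = False.
(!v5 || v6) with v6 = False leaves only !v5, so v5 = False.
(v5 || !v3) with v5 = False leaves only !v3, so v3 = False.
From (!v7 || v3) and v3 = False: v7 = False.
(v7 || !v2): since v7 = False, the clause reduces to (!v2). v2 = False.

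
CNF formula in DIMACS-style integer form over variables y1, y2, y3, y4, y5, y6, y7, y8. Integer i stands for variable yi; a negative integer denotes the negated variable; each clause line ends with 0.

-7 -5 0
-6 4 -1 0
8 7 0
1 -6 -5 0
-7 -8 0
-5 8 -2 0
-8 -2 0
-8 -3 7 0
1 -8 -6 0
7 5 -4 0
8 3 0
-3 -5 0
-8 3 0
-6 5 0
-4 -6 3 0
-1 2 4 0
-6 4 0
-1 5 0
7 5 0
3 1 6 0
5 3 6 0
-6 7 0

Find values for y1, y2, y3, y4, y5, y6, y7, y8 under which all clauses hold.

y1=0, y2=1, y3=1, y4=1, y5=0, y6=0, y7=1, y8=0

Try y1 = False.
Set y2 = True and propagate.
  then y8 is forced to False.
  then y7 is forced to True.
  then y5 is forced to False.
  then y3 is forced to True.
  then y6 is forced to False.
y4 is now unconstrained; take y4 = True.
Check each clause:
  1. (¬y5 ∨ ¬y7) — ¬y5 is true.
  2. (¬y6 ∨ ¬y1 ∨ y4) — ¬y6 is true.
  3. (y7 ∨ y8) — y7 is true.
  4. (¬y6 ∨ y1 ∨ ¬y5) — ¬y6 is true.
  5. (¬y8 ∨ ¬y7) — ¬y8 is true.
  6. (¬y2 ∨ y8 ∨ ¬y5) — ¬y5 is true.
  7. (¬y8 ∨ ¬y2) — ¬y8 is true.
  8. (¬y8 ∨ y7 ∨ ¬y3) — ¬y8 is true.
  9. (¬y6 ∨ y1 ∨ ¬y8) — ¬y8 is true.
  10. (y5 ∨ ¬y4 ∨ y7) — y7 is true.
  11. (y8 ∨ y3) — y3 is true.
  12. (¬y5 ∨ ¬y3) — ¬y5 is true.
  13. (¬y8 ∨ y3) — ¬y8 is true.
  14. (y5 ∨ ¬y6) — ¬y6 is true.
  15. (y3 ∨ ¬y4 ∨ ¬y6) — ¬y6 is true.
  16. (y4 ∨ y2 ∨ ¬y1) — y2 is true.
  17. (¬y6 ∨ y4) — ¬y6 is true.
  18. (y5 ∨ ¬y1) — ¬y1 is true.
  19. (y7 ∨ y5) — y7 is true.
  20. (y3 ∨ y1 ∨ y6) — y3 is true.
  21. (y3 ∨ y6 ∨ y5) — y3 is true.
  22. (y7 ∨ ¬y6) — ¬y6 is true.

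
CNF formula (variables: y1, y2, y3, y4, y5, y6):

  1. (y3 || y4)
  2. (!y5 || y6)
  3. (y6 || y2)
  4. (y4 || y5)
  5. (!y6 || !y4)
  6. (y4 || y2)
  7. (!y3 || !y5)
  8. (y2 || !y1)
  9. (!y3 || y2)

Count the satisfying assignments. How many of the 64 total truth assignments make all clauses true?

4

Satisfying assignments:
  y1=F y2=T y3=F y4=T y5=F y6=F
  y1=F y2=T y3=T y4=T y5=F y6=F
  y1=T y2=T y3=F y4=T y5=F y6=F
  y1=T y2=T y3=T y4=T y5=F y6=F
That's 4 in total.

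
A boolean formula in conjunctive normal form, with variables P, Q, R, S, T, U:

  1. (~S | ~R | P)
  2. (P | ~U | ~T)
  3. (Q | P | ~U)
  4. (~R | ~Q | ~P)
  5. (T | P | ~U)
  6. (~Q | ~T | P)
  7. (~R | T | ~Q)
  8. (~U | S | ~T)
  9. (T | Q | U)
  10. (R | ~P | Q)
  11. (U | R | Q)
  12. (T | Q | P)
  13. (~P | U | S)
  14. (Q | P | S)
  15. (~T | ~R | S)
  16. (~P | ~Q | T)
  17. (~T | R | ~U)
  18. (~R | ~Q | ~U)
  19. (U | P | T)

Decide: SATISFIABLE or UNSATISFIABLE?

Try P = True.
For the remaining variables, Q = False, R = True, S = True, T = False, U = True works.
So P=True, Q=False, R=True, S=True, T=False, U=True is a satisfying assignment.

SATISFIABLE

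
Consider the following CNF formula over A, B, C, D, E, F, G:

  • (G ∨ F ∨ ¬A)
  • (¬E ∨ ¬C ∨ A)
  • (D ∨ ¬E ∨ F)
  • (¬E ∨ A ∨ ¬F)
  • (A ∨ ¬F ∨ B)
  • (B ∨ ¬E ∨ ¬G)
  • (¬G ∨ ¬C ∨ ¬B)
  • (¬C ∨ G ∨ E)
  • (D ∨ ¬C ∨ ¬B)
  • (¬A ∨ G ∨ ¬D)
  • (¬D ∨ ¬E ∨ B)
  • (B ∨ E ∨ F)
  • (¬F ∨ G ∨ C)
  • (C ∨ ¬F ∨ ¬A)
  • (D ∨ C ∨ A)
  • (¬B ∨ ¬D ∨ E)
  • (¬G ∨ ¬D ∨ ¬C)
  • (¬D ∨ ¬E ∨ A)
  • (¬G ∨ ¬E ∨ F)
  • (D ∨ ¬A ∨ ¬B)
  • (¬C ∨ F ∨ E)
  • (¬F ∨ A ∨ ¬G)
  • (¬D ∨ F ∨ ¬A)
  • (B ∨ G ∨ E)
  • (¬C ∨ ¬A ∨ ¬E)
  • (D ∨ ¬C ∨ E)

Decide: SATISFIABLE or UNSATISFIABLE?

UNSATISFIABLE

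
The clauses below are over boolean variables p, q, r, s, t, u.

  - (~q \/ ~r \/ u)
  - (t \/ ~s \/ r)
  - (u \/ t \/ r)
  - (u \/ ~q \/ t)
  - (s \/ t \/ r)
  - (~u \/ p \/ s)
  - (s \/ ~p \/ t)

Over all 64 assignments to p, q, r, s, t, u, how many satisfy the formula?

31

Case analysis on t and r:
  t=1, r=1: 10 of the 16 assignments to (p,q,s,u) work.
  t=1, r=0: q free; 7 ways for (p,s,u) × 2^1 = 14.
  t=0, r=1: 7 of the 16 assignments to (p,q,s,u) work.
  t=0, r=0: a clause becomes empty — 0.
Total: 10 + 14 + 7 + 0 = 31.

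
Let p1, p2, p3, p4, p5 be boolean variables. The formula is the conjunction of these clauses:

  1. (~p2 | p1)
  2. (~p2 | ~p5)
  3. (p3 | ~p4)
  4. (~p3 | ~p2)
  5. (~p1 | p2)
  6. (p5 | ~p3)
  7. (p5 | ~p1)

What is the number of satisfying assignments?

4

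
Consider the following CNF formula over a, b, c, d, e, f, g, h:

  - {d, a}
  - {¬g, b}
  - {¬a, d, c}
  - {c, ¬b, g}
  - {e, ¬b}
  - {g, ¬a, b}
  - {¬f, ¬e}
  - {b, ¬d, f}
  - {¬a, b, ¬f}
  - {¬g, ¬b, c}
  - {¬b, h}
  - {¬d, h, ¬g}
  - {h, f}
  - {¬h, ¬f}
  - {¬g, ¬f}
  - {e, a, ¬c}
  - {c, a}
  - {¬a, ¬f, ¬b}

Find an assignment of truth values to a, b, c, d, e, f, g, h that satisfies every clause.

a=0, b=1, c=1, d=1, e=1, f=0, g=0, h=1

Check each clause:
  1. {d, a} — d is true.
  2. {¬g, b} — ¬g is true.
  3. {d, ¬a, c} — c is true.
  4. {¬b, c, g} — c is true.
  5. {¬b, e} — e is true.
  6. {¬a, b, g} — b is true.
  7. {¬e, ¬f} — ¬f is true.
  8. {f, b, ¬d} — b is true.
  9. {¬a, ¬f, b} — b is true.
  10. {¬b, ¬g, c} — ¬g is true.
  11. {¬b, h} — h is true.
  12. {¬d, h, ¬g} — h is true.
  13. {f, h} — h is true.
  14. {¬f, ¬h} — ¬f is true.
  15. {¬g, ¬f} — ¬g is true.
  16. {e, a, ¬c} — e is true.
  17. {a, c} — c is true.
  18. {¬b, ¬a, ¬f} — ¬f is true.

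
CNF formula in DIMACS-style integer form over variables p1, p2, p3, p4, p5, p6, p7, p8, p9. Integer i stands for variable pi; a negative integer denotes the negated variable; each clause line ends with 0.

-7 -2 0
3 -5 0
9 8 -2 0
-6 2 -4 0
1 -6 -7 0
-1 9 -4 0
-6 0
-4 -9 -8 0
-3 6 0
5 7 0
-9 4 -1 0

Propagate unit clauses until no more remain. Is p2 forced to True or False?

(!p6) is a unit clause: p6 = False.
From (!p3 || p6) and p6 = False: p3 = False.
(p3 || !p5): since p3 = False, the clause reduces to (!p5). p5 = False.
(p5 || p7): since p5 = False, the clause reduces to (p7). p7 = True.
(!p7 || !p2) with p7 = True leaves only !p2, so p2 = False.

False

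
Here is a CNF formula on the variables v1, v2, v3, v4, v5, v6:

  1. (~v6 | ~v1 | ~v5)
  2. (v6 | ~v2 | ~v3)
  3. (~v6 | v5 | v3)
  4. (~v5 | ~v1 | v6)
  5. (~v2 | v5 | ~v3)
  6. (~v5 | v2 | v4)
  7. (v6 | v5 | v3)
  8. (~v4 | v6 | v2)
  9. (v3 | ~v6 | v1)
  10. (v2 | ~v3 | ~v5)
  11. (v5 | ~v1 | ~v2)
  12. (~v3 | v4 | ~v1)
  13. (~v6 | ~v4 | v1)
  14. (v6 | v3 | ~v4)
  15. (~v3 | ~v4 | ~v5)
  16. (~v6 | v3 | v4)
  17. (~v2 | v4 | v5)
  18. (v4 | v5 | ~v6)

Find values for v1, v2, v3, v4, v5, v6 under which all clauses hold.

Set v1 = True and propagate.
Set v2 = False and propagate.
Try v3 = True.
  then v5 is forced to False.
  then v4 is forced to True.
  then v6 is forced to True.
Check each clause:
  1. (~v1 | ~v5 | ~v6) — ~v5 is true.
  2. (~v3 | v6 | ~v2) — v6 is true.
  3. (~v6 | v5 | v3) — v3 is true.
  4. (v6 | ~v1 | ~v5) — ~v5 is true.
  5. (~v3 | v5 | ~v2) — ~v2 is true.
  6. (v2 | v4 | ~v5) — ~v5 is true.
  7. (v3 | v6 | v5) — v3 is true.
  8. (v6 | ~v4 | v2) — v6 is true.
  9. (v1 | ~v6 | v3) — v1 is true.
  10. (~v3 | v2 | ~v5) — ~v5 is true.
  11. (v5 | ~v2 | ~v1) — ~v2 is true.
  12. (~v3 | v4 | ~v1) — v4 is true.
  13. (~v6 | v1 | ~v4) — v1 is true.
  14. (~v4 | v3 | v6) — v3 is true.
  15. (~v4 | ~v3 | ~v5) — ~v5 is true.
  16. (v4 | ~v6 | v3) — v3 is true.
  17. (v4 | v5 | ~v2) — v4 is true.
  18. (v5 | ~v6 | v4) — v4 is true.

v1 = True, v2 = False, v3 = True, v4 = True, v5 = False, v6 = True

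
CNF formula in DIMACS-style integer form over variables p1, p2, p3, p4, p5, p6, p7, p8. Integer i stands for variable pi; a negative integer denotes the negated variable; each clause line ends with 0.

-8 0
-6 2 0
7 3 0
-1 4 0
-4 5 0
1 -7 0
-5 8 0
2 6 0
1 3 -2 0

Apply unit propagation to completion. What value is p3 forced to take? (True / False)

(NOT p8) is a unit clause: p8 = False.
From (NOT p5 OR p8) and p8 = False: p5 = False.
(p5 OR NOT p4) with p5 = False leaves only NOT p4, so p4 = False.
In (NOT p1 OR p4), p4 is now false; NOT p1 must hold, so p1 = False.
From (NOT p7 OR p1) and p1 = False: p7 = False.
From (p7 OR p3) and p7 = False: p3 = True.

True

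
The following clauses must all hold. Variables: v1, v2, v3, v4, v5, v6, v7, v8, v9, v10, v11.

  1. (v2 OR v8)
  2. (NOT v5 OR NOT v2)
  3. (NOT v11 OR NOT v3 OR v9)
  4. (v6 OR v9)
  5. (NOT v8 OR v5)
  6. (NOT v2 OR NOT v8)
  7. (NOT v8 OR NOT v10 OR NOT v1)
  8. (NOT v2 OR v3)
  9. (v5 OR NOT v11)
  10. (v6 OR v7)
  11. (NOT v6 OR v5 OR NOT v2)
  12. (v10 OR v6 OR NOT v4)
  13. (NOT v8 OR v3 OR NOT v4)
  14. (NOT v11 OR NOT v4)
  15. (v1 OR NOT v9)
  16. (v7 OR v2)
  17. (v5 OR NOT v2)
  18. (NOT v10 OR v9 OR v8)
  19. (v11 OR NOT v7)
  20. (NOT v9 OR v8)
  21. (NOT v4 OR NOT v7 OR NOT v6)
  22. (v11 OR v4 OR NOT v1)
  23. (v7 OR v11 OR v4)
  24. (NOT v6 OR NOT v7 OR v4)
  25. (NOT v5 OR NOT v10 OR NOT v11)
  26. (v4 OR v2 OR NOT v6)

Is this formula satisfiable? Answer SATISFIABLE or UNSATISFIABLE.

Set v1 = True and propagate.
For the remaining variables, v2 = False, v3 = False, v4 = False, v5 = True, v6 = False, v7 = True, v8 = True, v9 = True, v10 = False, v11 = True works.
So v1=T, v2=F, v3=F, v4=F, v5=T, v6=F, v7=T, v8=T, v9=T, v10=F, v11=T is a satisfying assignment.

SATISFIABLE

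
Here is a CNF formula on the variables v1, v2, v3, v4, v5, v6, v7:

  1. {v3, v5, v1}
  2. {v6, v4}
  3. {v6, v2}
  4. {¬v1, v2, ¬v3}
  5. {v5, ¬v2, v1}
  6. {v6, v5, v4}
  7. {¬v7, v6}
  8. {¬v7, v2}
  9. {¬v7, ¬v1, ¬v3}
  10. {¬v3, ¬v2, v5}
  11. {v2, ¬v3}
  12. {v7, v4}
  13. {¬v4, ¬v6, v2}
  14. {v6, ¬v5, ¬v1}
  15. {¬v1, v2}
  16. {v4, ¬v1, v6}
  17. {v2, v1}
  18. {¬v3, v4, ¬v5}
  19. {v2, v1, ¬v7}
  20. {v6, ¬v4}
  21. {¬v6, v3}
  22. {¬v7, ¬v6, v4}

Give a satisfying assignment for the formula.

v1=1, v2=1, v3=1, v4=1, v5=1, v6=1, v7=0

Set v1 = True and propagate.
  then v2 is forced to True.
For the remaining variables, v3 = True, v4 = True, v5 = True, v6 = True, v7 = False works.
Every clause has at least one true literal under this assignment.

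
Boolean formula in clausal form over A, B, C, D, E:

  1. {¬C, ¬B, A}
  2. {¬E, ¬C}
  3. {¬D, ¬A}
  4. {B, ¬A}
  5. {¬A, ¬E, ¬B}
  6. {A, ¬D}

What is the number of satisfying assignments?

Split on A, then B.
  A=T, B=T: remaining (C,D,E) ∈ {(F,F,F); (T,F,F)} — 2.
  A=T, B=F: a clause becomes empty — 0.
  A=F, B=T: remaining (C,D,E) ∈ {(F,F,F); (F,F,T)} — 2.
  A=F, B=F: remaining (C,D,E) ∈ {(F,F,F); (F,F,T); (T,F,F)} — 3.
Total: 2 + 0 + 2 + 3 = 7.

7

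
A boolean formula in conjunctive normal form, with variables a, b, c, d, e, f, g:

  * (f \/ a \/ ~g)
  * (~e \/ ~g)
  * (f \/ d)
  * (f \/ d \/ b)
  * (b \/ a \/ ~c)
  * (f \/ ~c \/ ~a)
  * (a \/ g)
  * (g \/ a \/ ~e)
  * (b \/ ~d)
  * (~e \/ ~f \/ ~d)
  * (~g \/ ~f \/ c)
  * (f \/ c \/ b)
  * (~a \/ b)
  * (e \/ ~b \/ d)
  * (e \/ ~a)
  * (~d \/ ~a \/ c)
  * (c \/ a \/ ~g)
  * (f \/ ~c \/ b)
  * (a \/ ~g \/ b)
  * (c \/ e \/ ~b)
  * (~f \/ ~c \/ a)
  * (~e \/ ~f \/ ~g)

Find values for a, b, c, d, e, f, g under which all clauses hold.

Try a = True.
  then b is forced to True.
  then e is forced to True.
  then g is forced to False.
Set c = True and propagate.
  then f is forced to True.
  then d is forced to False.

a=T, b=T, c=T, d=F, e=T, f=T, g=F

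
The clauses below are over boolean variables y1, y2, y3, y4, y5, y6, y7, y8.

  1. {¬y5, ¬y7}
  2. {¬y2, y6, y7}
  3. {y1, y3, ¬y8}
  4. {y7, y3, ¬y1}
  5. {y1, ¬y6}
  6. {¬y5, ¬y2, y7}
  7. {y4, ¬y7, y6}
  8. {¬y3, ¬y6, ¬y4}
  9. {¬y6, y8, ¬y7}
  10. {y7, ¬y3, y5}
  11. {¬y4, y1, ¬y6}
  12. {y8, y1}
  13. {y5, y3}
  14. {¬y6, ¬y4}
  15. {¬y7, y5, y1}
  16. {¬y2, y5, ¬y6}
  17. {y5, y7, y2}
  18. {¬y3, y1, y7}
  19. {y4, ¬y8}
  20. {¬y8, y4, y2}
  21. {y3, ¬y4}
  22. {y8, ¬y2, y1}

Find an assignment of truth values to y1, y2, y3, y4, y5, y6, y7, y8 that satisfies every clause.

y1=True, y2=True, y3=True, y4=True, y5=False, y6=False, y7=True, y8=False

Try y1 = True.
Try y2 = True.
Try y3 = True.
The remaining clauses are satisfied by y4 = True, y5 = False, y6 = False, y7 = True, y8 = False.
Check each clause:
  1. {¬y5, ¬y7} — ¬y5 is true.
  2. {y7, ¬y2, y6} — y7 is true.
  3. {¬y8, y1, y3} — ¬y8 is true.
  4. {y3, y7, ¬y1} — y3 is true.
  5. {y1, ¬y6} — y1 is true.
  6. {¬y5, ¬y2, y7} — ¬y5 is true.
  7. {y4, y6, ¬y7} — y4 is true.
  8. {¬y3, ¬y6, ¬y4} — ¬y6 is true.
  9. {y8, ¬y7, ¬y6} — ¬y6 is true.
  10. {¬y3, y7, y5} — y7 is true.
  11. {¬y6, y1, ¬y4} — y1 is true.
  12. {y8, y1} — y1 is true.
  13. {y3, y5} — y3 is true.
  14. {¬y4, ¬y6} — ¬y6 is true.
  15. {y5, y1, ¬y7} — y1 is true.
  16. {y5, ¬y2, ¬y6} — ¬y6 is true.
  17. {y2, y7, y5} — y2 is true.
  18. {¬y3, y1, y7} — y1 is true.
  19. {y4, ¬y8} — ¬y8 is true.
  20. {y4, y2, ¬y8} — ¬y8 is true.
  21. {y3, ¬y4} — y3 is true.
  22. {y1, y8, ¬y2} — y1 is true.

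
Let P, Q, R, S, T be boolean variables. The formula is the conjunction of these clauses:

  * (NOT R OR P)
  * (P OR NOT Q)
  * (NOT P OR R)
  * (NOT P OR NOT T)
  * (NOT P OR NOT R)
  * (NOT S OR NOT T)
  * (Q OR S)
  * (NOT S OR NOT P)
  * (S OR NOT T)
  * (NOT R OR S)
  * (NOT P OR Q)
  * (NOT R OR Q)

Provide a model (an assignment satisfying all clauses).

P=F, Q=F, R=F, S=T, T=F

Pure literal: T appears only negated; assign T = False.
Branch on P: take P = False.
  then R is forced to False.
  then Q is forced to False.
  then S is forced to True.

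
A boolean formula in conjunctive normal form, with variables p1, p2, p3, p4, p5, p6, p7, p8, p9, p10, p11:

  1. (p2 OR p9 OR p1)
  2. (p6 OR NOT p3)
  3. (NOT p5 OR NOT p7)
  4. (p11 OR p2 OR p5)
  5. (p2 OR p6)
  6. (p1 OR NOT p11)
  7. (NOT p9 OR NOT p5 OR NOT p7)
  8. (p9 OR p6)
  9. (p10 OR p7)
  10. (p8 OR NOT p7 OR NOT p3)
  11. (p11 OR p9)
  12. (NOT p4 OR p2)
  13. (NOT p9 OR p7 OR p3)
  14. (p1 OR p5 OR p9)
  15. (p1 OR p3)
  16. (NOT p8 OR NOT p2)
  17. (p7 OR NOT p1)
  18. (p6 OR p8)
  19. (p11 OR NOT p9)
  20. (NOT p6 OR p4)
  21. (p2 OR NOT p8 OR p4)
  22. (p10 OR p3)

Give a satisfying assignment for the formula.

p1=True, p2=True, p3=False, p4=True, p5=False, p6=True, p7=True, p8=False, p9=True, p10=True, p11=True

Check each clause:
  1. (p2 OR p9 OR p1) — p1 is true.
  2. (p6 OR NOT p3) — NOT p3 is true.
  3. (NOT p7 OR NOT p5) — NOT p5 is true.
  4. (p2 OR p5 OR p11) — p2 is true.
  5. (p2 OR p6) — p2 is true.
  6. (p1 OR NOT p11) — p1 is true.
  7. (NOT p7 OR NOT p5 OR NOT p9) — NOT p5 is true.
  8. (p6 OR p9) — p9 is true.
  9. (p7 OR p10) — p10 is true.
  10. (p8 OR NOT p7 OR NOT p3) — NOT p3 is true.
  11. (p9 OR p11) — p9 is true.
  12. (NOT p4 OR p2) — p2 is true.
  13. (p3 OR NOT p9 OR p7) — p7 is true.
  14. (p5 OR p9 OR p1) — p1 is true.
  15. (p3 OR p1) — p1 is true.
  16. (NOT p2 OR NOT p8) — NOT p8 is true.
  17. (p7 OR NOT p1) — p7 is true.
  18. (p6 OR p8) — p6 is true.
  19. (p11 OR NOT p9) — p11 is true.
  20. (NOT p6 OR p4) — p4 is true.
  21. (p4 OR p2 OR NOT p8) — NOT p8 is true.
  22. (p10 OR p3) — p10 is true.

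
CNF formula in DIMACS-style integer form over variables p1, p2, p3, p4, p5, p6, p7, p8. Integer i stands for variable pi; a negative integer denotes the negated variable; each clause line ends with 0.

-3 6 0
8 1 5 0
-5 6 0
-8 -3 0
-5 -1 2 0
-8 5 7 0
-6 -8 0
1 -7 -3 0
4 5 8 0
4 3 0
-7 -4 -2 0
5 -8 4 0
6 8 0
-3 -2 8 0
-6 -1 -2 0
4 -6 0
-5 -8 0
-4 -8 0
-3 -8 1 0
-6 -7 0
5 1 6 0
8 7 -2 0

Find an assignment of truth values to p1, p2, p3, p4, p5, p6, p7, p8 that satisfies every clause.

Set p1 = False and propagate.
Set p2 = False and propagate.
The remaining clauses are satisfied by p3 = False, p4 = True, p5 = True, p6 = True, p7 = False, p8 = False.
Check each clause:
  1. (¬p3 ∨ p6) — ¬p3 is true.
  2. (p1 ∨ p8 ∨ p5) — p5 is true.
  3. (¬p5 ∨ p6) — p6 is true.
  4. (¬p8 ∨ ¬p3) — ¬p8 is true.
  5. (¬p5 ∨ p2 ∨ ¬p1) — ¬p1 is true.
  6. (¬p8 ∨ p5 ∨ p7) — ¬p8 is true.
  7. (¬p8 ∨ ¬p6) — ¬p8 is true.
  8. (¬p7 ∨ p1 ∨ ¬p3) — ¬p7 is true.
  9. (p4 ∨ p8 ∨ p5) — p4 is true.
  10. (p4 ∨ p3) — p4 is true.
  11. (¬p7 ∨ ¬p2 ∨ ¬p4) — ¬p7 is true.
  12. (p5 ∨ ¬p8 ∨ p4) — ¬p8 is true.
  13. (p6 ∨ p8) — p6 is true.
  14. (¬p3 ∨ ¬p2 ∨ p8) — ¬p3 is true.
  15. (¬p6 ∨ ¬p1 ∨ ¬p2) — ¬p2 is true.
  16. (p4 ∨ ¬p6) — p4 is true.
  17. (¬p5 ∨ ¬p8) — ¬p8 is true.
  18. (¬p8 ∨ ¬p4) — ¬p8 is true.
  19. (¬p3 ∨ ¬p8 ∨ p1) — ¬p8 is true.
  20. (¬p6 ∨ ¬p7) — ¬p7 is true.
  21. (p1 ∨ p6 ∨ p5) — p5 is true.
  22. (¬p2 ∨ p7 ∨ p8) — ¬p2 is true.

p1=False, p2=False, p3=False, p4=True, p5=True, p6=True, p7=False, p8=False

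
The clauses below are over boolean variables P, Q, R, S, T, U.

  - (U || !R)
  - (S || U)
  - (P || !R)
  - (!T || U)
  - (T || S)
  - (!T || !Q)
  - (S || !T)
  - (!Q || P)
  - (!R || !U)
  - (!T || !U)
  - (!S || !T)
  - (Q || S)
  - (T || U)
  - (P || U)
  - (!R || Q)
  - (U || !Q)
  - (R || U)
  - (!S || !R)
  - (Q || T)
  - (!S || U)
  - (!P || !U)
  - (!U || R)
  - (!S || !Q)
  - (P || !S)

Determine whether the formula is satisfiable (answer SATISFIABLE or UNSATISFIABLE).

UNSATISFIABLE

U = True:
  propagation gives R=False; an empty clause results — contradiction.
U = False:
  propagation gives R=False; an empty clause results — contradiction.
Every branch closes, so no satisfying assignment exists.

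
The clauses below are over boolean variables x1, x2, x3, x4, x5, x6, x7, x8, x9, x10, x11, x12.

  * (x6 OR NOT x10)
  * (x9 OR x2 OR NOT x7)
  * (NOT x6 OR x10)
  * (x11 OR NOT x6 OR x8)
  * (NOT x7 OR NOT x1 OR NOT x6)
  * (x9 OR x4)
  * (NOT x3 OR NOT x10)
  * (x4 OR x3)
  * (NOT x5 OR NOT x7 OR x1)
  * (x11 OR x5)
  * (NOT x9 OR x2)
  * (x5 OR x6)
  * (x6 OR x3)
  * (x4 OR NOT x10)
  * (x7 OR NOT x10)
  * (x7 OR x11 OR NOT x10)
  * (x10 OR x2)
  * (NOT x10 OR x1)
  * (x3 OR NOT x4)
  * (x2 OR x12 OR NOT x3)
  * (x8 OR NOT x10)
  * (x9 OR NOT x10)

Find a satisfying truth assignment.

x1 = True, x2 = True, x3 = True, x4 = False, x5 = True, x6 = False, x7 = False, x8 = False, x9 = True, x10 = False, x11 = True, x12 = True

Check each clause:
  1. (NOT x10 OR x6) — NOT x10 is true.
  2. (x2 OR x9 OR NOT x7) — NOT x7 is true.
  3. (NOT x6 OR x10) — NOT x6 is true.
  4. (NOT x6 OR x11 OR x8) — NOT x6 is true.
  5. (NOT x7 OR NOT x6 OR NOT x1) — NOT x7 is true.
  6. (x4 OR x9) — x9 is true.
  7. (NOT x10 OR NOT x3) — NOT x10 is true.
  8. (x3 OR x4) — x3 is true.
  9. (x1 OR NOT x7 OR NOT x5) — NOT x7 is true.
  10. (x5 OR x11) — x11 is true.
  11. (x2 OR NOT x9) — x2 is true.
  12. (x5 OR x6) — x5 is true.
  13. (x6 OR x3) — x3 is true.
  14. (x4 OR NOT x10) — NOT x10 is true.
  15. (NOT x10 OR x7) — NOT x10 is true.
  16. (NOT x10 OR x7 OR x11) — x11 is true.
  17. (x10 OR x2) — x2 is true.
  18. (NOT x10 OR x1) — x1 is true.
  19. (x3 OR NOT x4) — x3 is true.
  20. (x2 OR NOT x3 OR x12) — x2 is true.
  21. (x8 OR NOT x10) — NOT x10 is true.
  22. (NOT x10 OR x9) — x9 is true.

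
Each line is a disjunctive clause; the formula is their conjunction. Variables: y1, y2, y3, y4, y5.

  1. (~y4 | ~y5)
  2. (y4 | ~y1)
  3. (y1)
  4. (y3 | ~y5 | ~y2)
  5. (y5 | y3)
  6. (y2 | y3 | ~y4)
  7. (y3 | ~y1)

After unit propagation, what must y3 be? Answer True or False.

Unit clause (y1) sets y1 = True.
In (~y1 | y4), ~y1 is now false; y4 must hold, so y4 = True.
(~y4 | ~y5): since y4 = True, the clause reduces to (~y5). y5 = False.
In (y3 | y5), y5 is now false; y3 must hold, so y3 = True.

True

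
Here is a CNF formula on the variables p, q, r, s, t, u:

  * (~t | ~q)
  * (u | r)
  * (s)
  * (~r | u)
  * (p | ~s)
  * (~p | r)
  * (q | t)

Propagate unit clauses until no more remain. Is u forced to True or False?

True

Unit clause (s) sets s = True.
(p | ~s) with s = True leaves only p, so p = True.
(~p | r): since p = True, the clause reduces to (r). r = True.
In (u | ~r), ~r is now false; u must hold, so u = True.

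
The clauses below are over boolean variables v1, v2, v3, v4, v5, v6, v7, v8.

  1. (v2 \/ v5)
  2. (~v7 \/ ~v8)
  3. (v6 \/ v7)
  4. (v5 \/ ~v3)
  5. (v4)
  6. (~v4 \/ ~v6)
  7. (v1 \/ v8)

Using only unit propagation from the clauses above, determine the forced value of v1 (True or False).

True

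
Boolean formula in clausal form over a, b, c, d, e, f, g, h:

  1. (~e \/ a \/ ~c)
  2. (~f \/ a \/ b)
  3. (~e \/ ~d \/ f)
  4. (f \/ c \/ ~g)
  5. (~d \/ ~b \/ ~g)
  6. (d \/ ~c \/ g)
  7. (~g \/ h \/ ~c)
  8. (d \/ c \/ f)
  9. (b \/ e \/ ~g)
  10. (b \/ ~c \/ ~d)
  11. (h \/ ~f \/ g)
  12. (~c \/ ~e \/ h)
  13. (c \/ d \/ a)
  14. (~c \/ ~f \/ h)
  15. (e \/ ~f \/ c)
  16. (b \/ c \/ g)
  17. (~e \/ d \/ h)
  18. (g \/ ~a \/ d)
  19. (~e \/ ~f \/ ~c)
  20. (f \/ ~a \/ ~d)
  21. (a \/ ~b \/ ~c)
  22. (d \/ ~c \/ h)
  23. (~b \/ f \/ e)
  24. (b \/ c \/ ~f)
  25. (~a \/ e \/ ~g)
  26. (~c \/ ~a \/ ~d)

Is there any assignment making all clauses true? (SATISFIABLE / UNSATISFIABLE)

h occurs only positively in the remaining clauses — set h = True.
Branch on a: take a = True.
The remaining clauses are satisfied by b = True, c = False, d = True, e = True, f = True, g = False.
So a = T  b = T  c = F  d = T  e = T  f = T  g = F  h = T is a satisfying assignment.

SATISFIABLE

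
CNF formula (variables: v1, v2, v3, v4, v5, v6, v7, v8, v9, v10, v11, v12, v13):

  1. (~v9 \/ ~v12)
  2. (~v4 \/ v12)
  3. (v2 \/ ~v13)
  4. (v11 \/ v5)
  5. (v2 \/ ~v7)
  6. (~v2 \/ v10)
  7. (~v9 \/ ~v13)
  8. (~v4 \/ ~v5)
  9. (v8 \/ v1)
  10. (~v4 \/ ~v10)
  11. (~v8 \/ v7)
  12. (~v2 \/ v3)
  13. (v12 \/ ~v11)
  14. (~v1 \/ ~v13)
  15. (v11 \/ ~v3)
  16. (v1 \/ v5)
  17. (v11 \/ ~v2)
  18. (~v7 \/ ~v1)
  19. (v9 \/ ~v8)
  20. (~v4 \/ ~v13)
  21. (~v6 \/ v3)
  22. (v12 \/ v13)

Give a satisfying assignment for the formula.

v1=T, v2=T, v3=T, v4=F, v5=T, v6=T, v7=F, v8=F, v9=F, v10=T, v11=T, v12=T, v13=F

Check each clause:
  1. (~v12 \/ ~v9) — ~v9 is true.
  2. (v12 \/ ~v4) — v12 is true.
  3. (~v13 \/ v2) — v2 is true.
  4. (v11 \/ v5) — v11 is true.
  5. (v2 \/ ~v7) — ~v7 is true.
  6. (v10 \/ ~v2) — v10 is true.
  7. (~v13 \/ ~v9) — ~v13 is true.
  8. (~v5 \/ ~v4) — ~v4 is true.
  9. (v8 \/ v1) — v1 is true.
  10. (~v4 \/ ~v10) — ~v4 is true.
  11. (v7 \/ ~v8) — ~v8 is true.
  12. (v3 \/ ~v2) — v3 is true.
  13. (~v11 \/ v12) — v12 is true.
  14. (~v1 \/ ~v13) — ~v13 is true.
  15. (~v3 \/ v11) — v11 is true.
  16. (v5 \/ v1) — v1 is true.
  17. (v11 \/ ~v2) — v11 is true.
  18. (~v1 \/ ~v7) — ~v7 is true.
  19. (~v8 \/ v9) — ~v8 is true.
  20. (~v4 \/ ~v13) — ~v13 is true.
  21. (v3 \/ ~v6) — v3 is true.
  22. (v12 \/ v13) — v12 is true.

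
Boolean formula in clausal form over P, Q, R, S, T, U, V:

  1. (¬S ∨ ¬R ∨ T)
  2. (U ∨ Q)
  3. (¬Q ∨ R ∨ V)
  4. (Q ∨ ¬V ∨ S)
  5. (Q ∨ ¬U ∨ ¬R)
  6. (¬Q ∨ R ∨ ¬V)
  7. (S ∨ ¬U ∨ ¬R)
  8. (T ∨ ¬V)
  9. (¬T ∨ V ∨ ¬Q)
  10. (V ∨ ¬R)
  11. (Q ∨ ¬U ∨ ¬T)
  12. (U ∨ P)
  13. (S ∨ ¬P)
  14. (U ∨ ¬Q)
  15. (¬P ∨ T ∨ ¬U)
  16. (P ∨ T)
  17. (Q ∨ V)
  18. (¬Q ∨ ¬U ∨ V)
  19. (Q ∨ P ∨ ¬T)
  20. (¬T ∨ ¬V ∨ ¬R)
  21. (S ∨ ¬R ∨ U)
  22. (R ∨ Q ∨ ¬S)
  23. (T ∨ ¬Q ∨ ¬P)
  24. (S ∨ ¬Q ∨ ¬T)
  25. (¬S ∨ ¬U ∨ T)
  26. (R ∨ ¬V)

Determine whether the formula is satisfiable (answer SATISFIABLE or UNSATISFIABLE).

UNSATISFIABLE

Q = True:
  propagation gives U=True, V=True, R=True, S=True; an empty clause results — contradiction.
Q = False:
  propagation gives U=True, R=False, T=False, V=False; an empty clause results — contradiction.
Every branch closes, so no satisfying assignment exists.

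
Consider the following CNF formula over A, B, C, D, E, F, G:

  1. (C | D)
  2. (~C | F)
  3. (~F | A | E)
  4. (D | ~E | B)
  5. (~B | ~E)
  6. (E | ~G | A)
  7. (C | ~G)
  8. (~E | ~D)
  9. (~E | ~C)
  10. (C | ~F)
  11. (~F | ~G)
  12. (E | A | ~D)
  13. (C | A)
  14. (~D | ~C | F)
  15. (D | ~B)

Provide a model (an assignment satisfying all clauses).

A=1, B=0, C=1, D=0, E=0, F=1, G=0

Pure literal: A appears only positively; assign A = True.
Pure literal: G appears only negated; assign G = False.
Try B = False.
Branch on C: take C = True.
  then F is forced to True.
  then E is forced to False.
D is now unconstrained; take D = False.
Every clause has at least one true literal under this assignment.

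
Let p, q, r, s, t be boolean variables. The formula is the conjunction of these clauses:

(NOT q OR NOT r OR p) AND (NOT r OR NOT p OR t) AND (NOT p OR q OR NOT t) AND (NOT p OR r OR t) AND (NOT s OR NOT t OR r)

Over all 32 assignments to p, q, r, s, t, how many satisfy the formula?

Split on p, then r.
  p=1, r=1: remaining (q,s,t) ∈ {(1,0,1); (1,1,1)} — 2.
  p=1, r=0: remaining (q,s,t) ∈ {(1,0,1)} — 1.
  p=0, r=1: remaining (q,s,t) ∈ {(0,0,0); (0,0,1); (0,1,0); (0,1,1)} — 4.
  p=0, r=0: q free; 3 ways for (s,t) × 2^1 = 6.
Total: 2 + 1 + 4 + 6 = 13.

13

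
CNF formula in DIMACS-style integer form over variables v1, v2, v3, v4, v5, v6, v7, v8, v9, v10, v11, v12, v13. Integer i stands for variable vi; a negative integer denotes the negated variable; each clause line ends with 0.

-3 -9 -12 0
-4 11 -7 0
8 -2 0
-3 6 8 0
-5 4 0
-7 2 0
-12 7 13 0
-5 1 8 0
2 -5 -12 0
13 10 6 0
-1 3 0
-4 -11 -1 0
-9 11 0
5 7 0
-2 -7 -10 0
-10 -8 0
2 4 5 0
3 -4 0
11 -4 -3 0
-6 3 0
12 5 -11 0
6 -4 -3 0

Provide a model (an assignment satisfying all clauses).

v1=True, v2=True, v3=True, v4=False, v5=False, v6=True, v7=True, v8=True, v9=False, v10=False, v11=True, v12=True, v13=False

Pure literal: v9 appears only negated; assign v9 = False.
Branch on v1: take v1 = True.
  then v3 is forced to True.
Try v2 = True.
  then v8 is forced to True.
  then v10 is forced to False.
The remaining clauses are satisfied by v4 = False, v5 = False, v6 = True, v7 = True, v11 = True, v12 = True, v13 = False.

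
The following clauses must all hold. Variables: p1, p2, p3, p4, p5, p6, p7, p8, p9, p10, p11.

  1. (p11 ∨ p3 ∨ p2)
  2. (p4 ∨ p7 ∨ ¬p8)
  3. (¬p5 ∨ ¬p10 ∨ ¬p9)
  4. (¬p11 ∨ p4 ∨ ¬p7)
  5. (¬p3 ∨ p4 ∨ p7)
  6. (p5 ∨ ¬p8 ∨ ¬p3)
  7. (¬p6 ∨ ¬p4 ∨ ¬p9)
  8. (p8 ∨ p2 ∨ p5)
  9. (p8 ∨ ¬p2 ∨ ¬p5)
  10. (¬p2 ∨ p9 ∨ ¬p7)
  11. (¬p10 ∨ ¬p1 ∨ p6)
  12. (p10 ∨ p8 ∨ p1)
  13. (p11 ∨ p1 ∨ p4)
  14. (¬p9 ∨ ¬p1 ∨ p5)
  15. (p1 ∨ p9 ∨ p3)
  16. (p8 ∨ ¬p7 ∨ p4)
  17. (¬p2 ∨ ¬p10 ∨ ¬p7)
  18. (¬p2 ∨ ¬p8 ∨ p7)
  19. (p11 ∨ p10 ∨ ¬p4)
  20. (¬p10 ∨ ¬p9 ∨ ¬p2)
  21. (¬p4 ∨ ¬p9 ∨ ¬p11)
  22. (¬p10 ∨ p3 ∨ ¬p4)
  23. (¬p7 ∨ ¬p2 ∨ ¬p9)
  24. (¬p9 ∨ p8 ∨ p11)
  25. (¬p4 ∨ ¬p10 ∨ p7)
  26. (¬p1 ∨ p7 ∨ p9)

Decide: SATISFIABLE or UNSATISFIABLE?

Set p1 = True and propagate.
Set p2 = False and propagate.
Branch on p3: take p3 = True.
The remaining clauses are satisfied by p4 = False, p5 = True, p6 = False, p7 = True, p8 = True, p9 = False, p10 = False, p11 = False.
Every clause has at least one true literal under this assignment.
So p1=True, p2=False, p3=True, p4=False, p5=True, p6=False, p7=True, p8=True, p9=False, p10=False, p11=False is a satisfying assignment.

SATISFIABLE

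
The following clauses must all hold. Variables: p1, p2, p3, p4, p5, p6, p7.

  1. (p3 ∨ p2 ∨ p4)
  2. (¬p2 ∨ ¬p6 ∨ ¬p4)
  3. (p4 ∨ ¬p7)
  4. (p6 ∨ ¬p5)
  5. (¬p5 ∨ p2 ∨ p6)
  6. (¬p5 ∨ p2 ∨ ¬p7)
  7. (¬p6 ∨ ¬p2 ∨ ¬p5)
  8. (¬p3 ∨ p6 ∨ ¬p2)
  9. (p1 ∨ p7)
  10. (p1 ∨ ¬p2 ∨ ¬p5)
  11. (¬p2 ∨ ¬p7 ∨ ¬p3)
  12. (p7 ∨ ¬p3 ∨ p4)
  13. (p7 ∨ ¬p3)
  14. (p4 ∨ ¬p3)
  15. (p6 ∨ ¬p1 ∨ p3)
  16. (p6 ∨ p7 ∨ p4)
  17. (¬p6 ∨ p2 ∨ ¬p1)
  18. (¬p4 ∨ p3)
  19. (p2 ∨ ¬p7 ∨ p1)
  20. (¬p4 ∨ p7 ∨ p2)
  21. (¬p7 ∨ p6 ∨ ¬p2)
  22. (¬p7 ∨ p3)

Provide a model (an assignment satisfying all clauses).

Pure literal: p5 appears only negated; assign p5 = False.
Branch on p1: take p1 = True.
Set p2 = False and propagate.
  then p6 is forced to False.
  then p3 is forced to True.
  then p7 is forced to True.
  then p4 is forced to True.

p1 = True, p2 = False, p3 = True, p4 = True, p5 = False, p6 = False, p7 = True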